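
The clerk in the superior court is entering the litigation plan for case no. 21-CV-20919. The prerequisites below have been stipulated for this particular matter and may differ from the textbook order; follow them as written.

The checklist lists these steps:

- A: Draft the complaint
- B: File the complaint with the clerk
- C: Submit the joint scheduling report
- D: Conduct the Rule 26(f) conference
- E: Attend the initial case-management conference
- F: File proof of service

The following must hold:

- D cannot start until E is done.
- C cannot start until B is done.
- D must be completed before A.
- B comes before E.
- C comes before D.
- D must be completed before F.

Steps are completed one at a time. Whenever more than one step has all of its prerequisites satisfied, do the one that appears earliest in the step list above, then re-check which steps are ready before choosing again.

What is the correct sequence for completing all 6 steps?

B, C, E, D, A, F

Only B has no prerequisites, so it is first.
Now C and E have their prerequisites met. C is listed earlier, so C next.
Next only E has its prerequisites met → E.
D is the only step now ready → D.
Now A and F have their prerequisites met. A is listed earlier, so A next.
F is the only step now ready → F.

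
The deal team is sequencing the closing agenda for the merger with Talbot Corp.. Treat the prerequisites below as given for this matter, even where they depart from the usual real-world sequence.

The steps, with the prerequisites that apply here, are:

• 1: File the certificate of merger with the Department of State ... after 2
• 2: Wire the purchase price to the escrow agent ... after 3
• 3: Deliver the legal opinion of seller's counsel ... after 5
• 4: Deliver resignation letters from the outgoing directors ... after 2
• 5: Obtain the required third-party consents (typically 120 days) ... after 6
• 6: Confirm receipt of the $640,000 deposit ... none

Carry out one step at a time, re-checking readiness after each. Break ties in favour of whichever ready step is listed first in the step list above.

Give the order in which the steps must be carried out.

6 5 3 2 1 4

6 has no prerequisites → 6 first.
Next only 5 has its prerequisites met → 5.
3 needed 5, now all done → 3.
2 needed 3, now all done → 2.
1 and 4 are both available; 1 is listed earlier → 1.
4 needed 2, now all done → 4.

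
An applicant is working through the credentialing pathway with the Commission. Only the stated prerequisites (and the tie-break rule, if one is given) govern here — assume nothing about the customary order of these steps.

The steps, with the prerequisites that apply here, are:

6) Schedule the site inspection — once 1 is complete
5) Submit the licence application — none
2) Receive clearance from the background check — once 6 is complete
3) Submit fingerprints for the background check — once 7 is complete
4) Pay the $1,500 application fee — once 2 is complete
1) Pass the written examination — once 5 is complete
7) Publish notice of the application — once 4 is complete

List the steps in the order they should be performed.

5 has no prerequisites → 5 first.
1 needed 5, now all done → 1.
6 is the only step now ready → 6.
2 needed 6, now all done → 2.
4 needed 2, now all done → 4.
Next only 7 has its prerequisites met → 7.
3 needed 7, now all done → 3.

5 1 6 2 4 7 3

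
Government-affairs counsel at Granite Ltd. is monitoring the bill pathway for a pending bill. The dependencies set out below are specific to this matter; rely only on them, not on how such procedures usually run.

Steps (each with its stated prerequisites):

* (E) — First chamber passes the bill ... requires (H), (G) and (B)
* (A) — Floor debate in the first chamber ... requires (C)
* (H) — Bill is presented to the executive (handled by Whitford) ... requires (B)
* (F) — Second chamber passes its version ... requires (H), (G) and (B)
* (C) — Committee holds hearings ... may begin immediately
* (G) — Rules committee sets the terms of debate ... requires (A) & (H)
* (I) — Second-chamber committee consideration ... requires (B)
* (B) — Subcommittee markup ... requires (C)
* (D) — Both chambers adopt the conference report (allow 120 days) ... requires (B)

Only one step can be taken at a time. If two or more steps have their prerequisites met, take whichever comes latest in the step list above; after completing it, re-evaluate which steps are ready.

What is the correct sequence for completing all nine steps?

(C) is the only step with nothing outstanding, so it goes first.
(B) and (A) are both available; (B) is listed later → (B).
(D), (I) and (H) now also ready, so the ready set is {(D), (I), (H), (A)}; (D) is listed later → (D).
Ready: (I), (H) and (A). (I) is listed later → (I).
Ready: (H) and (A). (H) is listed later → (H).
(A) needed (C), now all done → (A).
That leaves (G) as the only ready step → (G).
(F) and (E) are both available; (F) is listed later → (F).
Next only (E) has its prerequisites met → (E).

(C) → (B) → (D) → (I) → (H) → (A) → (G) → (F) → (E)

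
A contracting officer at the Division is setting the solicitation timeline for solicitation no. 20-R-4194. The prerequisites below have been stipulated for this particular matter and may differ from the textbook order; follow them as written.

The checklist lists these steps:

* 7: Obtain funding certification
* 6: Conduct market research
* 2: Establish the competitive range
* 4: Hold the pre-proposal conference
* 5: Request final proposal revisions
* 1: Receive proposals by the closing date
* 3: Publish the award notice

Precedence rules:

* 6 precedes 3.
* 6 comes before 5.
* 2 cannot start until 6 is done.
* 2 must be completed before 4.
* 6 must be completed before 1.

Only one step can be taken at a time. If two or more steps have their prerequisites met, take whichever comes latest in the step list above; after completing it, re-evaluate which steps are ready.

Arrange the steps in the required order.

6 → 3 → 1 → 5 → 2 → 4 → 7

6 and 7 have no prerequisites; 6 is listed later, so 6 is first.
3, 1, 5 and 2 now also ready, so the ready set is {3, 1, 5, 2, 7}; 3 is listed later → 3.
1, 5, 2 and 7 are all available; 1 is listed later → 1.
Now 5, 2 and 7 have their prerequisites met. 5 is listed later, so 5 next.
Ready: 2 and 7. 2 is listed later → 2.
4 now also ready, so the ready set is {4, 7}; 4 is listed later → 4.
7 is the only step now ready → 7.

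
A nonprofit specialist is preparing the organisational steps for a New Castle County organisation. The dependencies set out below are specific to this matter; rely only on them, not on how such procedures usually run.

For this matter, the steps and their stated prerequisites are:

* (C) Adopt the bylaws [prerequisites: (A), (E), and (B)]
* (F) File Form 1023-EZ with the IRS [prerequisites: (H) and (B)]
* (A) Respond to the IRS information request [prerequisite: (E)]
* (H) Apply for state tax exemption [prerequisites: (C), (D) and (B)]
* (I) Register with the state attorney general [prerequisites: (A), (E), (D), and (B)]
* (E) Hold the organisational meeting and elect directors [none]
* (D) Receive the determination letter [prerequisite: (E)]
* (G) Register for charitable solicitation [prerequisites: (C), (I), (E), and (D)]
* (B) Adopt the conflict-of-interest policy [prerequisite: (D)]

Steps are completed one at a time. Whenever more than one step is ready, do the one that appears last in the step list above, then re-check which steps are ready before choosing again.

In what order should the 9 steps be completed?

(E) → (D) → (B) → (A) → (I) → (C) → (G) → (H) → (F)

Only (E) has no prerequisites, so it is first.
Now (D) and (A) have their prerequisites met. (D) is listed later, so (D) next.
Now (B) and (A) have their prerequisites met. (B) is listed later, so (B) next.
(A) needed (E), now all done → (A).
Ready: (I) and (C). (I) is listed later → (I).
Next only (C) has its prerequisites met → (C).
Ready: (G) and (H). (G) is listed later → (G).
(H) needed (B), (D) and (C), now all done → (H).
(F) needed (B) and (H), now all done → (F).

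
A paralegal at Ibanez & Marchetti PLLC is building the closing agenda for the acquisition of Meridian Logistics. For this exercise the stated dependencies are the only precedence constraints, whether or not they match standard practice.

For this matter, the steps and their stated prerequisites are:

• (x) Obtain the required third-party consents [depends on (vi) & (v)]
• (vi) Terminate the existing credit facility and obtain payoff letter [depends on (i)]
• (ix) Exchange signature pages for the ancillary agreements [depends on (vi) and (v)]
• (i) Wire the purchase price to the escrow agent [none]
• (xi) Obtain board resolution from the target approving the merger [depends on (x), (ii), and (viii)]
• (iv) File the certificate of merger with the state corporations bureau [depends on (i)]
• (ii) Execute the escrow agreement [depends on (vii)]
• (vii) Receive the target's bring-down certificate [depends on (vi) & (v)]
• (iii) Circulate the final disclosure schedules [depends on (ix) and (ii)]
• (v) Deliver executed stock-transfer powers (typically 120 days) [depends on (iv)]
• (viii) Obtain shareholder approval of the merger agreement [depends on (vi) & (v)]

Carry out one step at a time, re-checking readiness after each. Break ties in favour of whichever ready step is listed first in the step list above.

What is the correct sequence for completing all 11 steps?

(i) → (vi) → (iv) → (v) → (x) → (ix) → (vii) → (ii) → (iii) → (viii) → (xi)

(i) has no prerequisites → (i) first.
Now (vi) and (iv) have their prerequisites met. (vi) is listed earlier, so (vi) next.
(iv) is the only step now ready → (iv).
That leaves (v) as the only ready step → (v).
Ready: (x), (ix), (vii) and (viii). (x) is listed earlier → (x).
Now (ix), (vii) and (viii) have their prerequisites met. (ix) is listed earlier, so (ix) next.
(vii) and (viii) are both available; (vii) is listed earlier → (vii).
(ii) now also ready, so the ready set is {(ii), (viii)}; (ii) is listed earlier → (ii).
(iii) now also ready, so the ready set is {(iii), (viii)}; (iii) is listed earlier → (iii).
(viii) is the only step now ready → (viii).
That leaves (xi) as the only ready step → (xi).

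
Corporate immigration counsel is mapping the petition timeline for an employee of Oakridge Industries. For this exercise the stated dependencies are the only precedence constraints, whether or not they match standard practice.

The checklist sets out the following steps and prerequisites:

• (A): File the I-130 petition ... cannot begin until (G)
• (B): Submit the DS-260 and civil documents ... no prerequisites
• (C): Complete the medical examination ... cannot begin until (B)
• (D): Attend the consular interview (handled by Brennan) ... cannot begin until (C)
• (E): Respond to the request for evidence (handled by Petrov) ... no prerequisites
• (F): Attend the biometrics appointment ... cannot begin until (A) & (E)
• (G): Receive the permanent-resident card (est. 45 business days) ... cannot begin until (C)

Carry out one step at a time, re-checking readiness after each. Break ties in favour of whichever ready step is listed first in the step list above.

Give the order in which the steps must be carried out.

(B), (C), (D), (E), (G), (A), (F)

(B) and (E) have no prerequisites; (B) is listed earlier, so (B) is first.
(C) now also ready, so the ready set is {(C), (E)}; (C) is listed earlier → (C).
(D) and (G) now also ready, so the ready set is {(D), (E), (G)}; (D) is listed earlier → (D).
Ready: (E) and (G). (E) is listed earlier → (E).
(G) is the only step now ready → (G).
(A) needed (G), now all done → (A).
(F) needed (A) and (E), now all done → (F).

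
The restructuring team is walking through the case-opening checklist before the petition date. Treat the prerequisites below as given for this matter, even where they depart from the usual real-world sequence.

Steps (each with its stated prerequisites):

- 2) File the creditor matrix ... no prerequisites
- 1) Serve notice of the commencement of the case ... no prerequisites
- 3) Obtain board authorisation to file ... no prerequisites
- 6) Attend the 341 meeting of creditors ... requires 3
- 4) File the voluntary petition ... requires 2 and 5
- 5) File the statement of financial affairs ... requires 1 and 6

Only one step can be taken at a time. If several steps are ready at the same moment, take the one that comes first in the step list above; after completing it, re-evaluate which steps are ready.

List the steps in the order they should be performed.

2 1 3 6 5 4

2, 1 and 3 have no prerequisites; 2 is listed earlier, so 2 is first.
Ready: 1 and 3. 1 is listed earlier → 1.
Next only 3 has its prerequisites met → 3.
6 needed 3, now all done → 6.
5 is the only step now ready → 5.
That leaves 4 as the only ready step → 4.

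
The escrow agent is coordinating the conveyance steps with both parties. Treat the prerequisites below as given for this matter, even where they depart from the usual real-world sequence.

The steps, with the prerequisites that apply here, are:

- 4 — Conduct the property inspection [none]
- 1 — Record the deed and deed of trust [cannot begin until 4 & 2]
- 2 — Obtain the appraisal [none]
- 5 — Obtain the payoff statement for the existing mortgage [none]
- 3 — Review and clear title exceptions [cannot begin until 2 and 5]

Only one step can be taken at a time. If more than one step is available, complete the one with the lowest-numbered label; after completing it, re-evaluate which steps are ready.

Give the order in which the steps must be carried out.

2 → 4 → 1 → 5 → 3

Nothing is required for 2, 4 and 5. 2 has the earlier label → 2 first.
Ready: 4 and 5. 4 has the earlier label → 4.
Ready: 1 and 5. 1 has the earlier label → 1.
Next only 5 has its prerequisites met → 5.
Next only 3 has its prerequisites met → 3.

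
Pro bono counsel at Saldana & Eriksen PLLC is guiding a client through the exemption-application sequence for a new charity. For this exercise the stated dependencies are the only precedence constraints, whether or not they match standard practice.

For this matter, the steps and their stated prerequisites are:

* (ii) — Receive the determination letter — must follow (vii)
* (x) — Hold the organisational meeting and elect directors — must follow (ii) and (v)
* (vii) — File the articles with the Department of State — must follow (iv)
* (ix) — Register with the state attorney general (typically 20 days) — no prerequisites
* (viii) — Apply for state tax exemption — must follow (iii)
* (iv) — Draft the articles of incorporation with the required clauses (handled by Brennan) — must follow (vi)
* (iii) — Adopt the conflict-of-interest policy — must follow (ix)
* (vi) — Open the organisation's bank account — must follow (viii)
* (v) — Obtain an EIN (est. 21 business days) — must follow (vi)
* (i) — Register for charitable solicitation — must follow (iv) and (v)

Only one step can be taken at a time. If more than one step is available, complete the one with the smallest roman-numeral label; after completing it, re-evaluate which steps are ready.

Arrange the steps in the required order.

(ix) is the only step with nothing outstanding, so it goes first.
(iii) needed (ix), now all done → (iii).
(viii) needed (iii), now all done → (viii).
(vi) is the only step now ready → (vi).
(iv) and (v) are both available; (iv) has the earlier label → (iv).
Ready: (v) and (vii). (v) has the earlier label → (v).
(i) now also ready, so the ready set is {(i), (vii)}; (i) has the earlier label → (i).
(vii) needed (iv), now all done → (vii).
(ii) needed (vii), now all done → (ii).
Next only (x) has its prerequisites met → (x).

(ix), (iii), (viii), (vi), (iv), (v), (i), (vii), (ii), (x)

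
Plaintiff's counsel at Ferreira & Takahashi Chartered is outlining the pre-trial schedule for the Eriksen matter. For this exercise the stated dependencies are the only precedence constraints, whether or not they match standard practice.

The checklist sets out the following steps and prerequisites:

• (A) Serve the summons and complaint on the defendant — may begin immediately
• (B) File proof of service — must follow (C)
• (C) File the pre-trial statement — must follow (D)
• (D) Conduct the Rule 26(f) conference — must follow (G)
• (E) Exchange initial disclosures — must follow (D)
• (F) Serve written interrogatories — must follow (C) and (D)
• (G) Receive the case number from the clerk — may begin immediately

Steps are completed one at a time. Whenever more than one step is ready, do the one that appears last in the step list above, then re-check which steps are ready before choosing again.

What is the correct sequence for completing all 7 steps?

(G), (D), (E), (C), (F), (B), (A)

Nothing is required for (G) and (A). (G) is listed later → (G) first.
Ready: (D) and (A). (D) is listed later → (D).
Now (E), (C) and (A) have their prerequisites met. (E) is listed later, so (E) next.
Ready: (C) and (A). (C) is listed later → (C).
(F), (B) and (A) are all available; (F) is listed later → (F).
(B) and (A) are both available; (B) is listed later → (B).
(A) is the only step now ready → (A).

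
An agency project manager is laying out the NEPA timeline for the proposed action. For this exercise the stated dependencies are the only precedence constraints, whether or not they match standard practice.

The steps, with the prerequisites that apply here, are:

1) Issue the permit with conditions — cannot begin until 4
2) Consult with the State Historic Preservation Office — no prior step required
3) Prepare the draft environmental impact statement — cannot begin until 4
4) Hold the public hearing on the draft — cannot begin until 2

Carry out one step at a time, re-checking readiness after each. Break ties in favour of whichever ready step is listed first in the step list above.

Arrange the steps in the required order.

2 is the only step with nothing outstanding, so it goes first.
4 needed 2, now all done → 4.
Now 1 and 3 have their prerequisites met. 1 is listed earlier, so 1 next.
3 needed 4, now all done → 3.

2 → 4 → 1 → 3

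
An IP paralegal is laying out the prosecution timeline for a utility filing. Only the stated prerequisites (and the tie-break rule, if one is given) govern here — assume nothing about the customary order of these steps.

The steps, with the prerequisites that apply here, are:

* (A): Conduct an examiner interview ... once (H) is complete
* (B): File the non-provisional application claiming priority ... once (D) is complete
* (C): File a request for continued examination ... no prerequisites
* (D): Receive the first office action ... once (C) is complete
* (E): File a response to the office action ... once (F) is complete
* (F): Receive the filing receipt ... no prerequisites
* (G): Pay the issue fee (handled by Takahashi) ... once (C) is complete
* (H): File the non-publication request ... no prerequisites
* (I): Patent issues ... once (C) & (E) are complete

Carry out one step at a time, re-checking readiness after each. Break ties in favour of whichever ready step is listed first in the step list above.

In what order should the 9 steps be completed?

(C), (D), (B), (F), (E), (G), (H), (A), (I)

(C), (F) and (H) have no prerequisites; (C) is listed earlier, so (C) is first.
Ready: (D), (F), (G) and (H). (D) is listed earlier → (D).
Now (B), (F), (G) and (H) have their prerequisites met. (B) is listed earlier, so (B) next.
(F), (G) and (H) are all available; (F) is listed earlier → (F).
(E) now also ready, so the ready set is {(E), (G), (H)}; (E) is listed earlier → (E).
Ready: (G), (H) and (I). (G) is listed earlier → (G).
Ready: (H) and (I). (H) is listed earlier → (H).
(A) now also ready, so the ready set is {(A), (I)}; (A) is listed earlier → (A).
(I) is the only step now ready → (I).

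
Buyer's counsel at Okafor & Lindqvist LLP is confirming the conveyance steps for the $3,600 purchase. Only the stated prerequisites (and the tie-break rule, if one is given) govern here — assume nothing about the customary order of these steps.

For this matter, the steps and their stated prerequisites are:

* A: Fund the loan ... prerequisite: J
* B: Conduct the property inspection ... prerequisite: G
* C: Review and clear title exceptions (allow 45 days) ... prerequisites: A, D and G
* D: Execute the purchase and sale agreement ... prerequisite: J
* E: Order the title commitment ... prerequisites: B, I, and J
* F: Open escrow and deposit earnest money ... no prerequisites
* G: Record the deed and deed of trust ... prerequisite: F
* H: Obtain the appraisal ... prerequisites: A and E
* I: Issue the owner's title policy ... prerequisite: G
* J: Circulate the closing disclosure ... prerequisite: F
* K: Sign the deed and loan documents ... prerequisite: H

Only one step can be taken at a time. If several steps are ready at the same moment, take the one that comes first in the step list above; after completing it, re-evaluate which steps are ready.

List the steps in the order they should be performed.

F, G, B, I, J, A, D, C, E, H, K

F has no prerequisites → F first.
Now G and J have their prerequisites met. G is listed earlier, so G next.
B, I and J are all available; B is listed earlier → B.
Ready: I and J. I is listed earlier → I.
J needed F, now all done → J.
A, D and E are all available; A is listed earlier → A.
D and E are both available; D is listed earlier → D.
Now C and E have their prerequisites met. C is listed earlier, so C next.
E is the only step now ready → E.
That leaves H as the only ready step → H.
K is the only step now ready → K.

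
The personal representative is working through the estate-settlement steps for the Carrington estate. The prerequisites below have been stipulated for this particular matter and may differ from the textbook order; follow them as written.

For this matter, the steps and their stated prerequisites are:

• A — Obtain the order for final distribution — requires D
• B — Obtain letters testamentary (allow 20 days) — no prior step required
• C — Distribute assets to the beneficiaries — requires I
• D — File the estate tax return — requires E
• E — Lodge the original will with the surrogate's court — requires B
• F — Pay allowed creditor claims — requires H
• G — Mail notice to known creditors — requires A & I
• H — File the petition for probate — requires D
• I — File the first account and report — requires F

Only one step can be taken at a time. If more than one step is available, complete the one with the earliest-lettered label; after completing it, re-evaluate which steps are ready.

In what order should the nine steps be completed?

B → E → D → A → H → F → I → C → G

B has no prerequisites → B first.
Next only E has its prerequisites met → E.
D needed E, now all done → D.
A and H are both available; A has the earlier label → A.
H is the only step now ready → H.
F needed H, now all done → F.
I is the only step now ready → I.
Now C and G have their prerequisites met. C has the earlier label, so C next.
G needed A and I, now all done → G.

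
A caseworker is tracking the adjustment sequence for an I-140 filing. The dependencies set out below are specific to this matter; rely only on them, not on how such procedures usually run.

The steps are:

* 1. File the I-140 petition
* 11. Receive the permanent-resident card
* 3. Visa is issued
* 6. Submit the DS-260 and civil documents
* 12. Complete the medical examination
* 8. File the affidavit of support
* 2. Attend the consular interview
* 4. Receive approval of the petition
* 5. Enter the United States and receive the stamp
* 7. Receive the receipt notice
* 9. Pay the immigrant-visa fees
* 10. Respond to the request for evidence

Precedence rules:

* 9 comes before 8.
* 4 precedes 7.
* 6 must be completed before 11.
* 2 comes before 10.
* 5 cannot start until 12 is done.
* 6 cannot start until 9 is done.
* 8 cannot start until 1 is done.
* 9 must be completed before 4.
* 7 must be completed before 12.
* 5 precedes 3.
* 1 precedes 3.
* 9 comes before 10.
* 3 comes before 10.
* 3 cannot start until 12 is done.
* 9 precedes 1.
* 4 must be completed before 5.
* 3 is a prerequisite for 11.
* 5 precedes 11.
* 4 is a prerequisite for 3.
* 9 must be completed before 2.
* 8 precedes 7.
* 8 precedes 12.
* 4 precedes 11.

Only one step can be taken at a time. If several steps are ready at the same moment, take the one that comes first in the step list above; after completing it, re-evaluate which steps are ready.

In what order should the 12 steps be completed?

9 → 1 → 6 → 8 → 2 → 4 → 7 → 12 → 5 → 3 → 11 → 10

9 has no prerequisites → 9 first.
1, 6, 2 and 4 are all available; 1 is listed earlier → 1.
Ready: 6, 8, 2 and 4. 6 is listed earlier → 6.
Ready: 8, 2 and 4. 8 is listed earlier → 8.
Ready: 2 and 4. 2 is listed earlier → 2.
4 is the only step now ready → 4.
7 needed 8 and 4, now all done → 7.
12 needed 8 and 7, now all done → 12.
5 is the only step now ready → 5.
3 is the only step now ready → 3.
11 and 10 are both available; 11 is listed earlier → 11.
10 needed 3, 2 and 9, now all done → 10.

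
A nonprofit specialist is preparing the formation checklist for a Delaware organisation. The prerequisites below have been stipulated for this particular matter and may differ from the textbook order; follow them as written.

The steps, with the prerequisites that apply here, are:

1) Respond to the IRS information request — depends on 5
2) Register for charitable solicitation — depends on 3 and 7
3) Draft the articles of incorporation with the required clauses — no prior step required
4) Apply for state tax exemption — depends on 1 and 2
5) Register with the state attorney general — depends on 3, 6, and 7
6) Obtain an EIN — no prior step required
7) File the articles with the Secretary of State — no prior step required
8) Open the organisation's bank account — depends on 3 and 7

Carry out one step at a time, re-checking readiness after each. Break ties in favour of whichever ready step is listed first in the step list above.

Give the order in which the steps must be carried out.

3, 6 and 7 have no prerequisites; 3 is listed earlier, so 3 is first.
6 and 7 are both available; 6 is listed earlier → 6.
7 is the only step now ready → 7.
Ready: 2, 5 and 8. 2 is listed earlier → 2.
Now 5 and 8 have their prerequisites met. 5 is listed earlier, so 5 next.
1 now also ready, so the ready set is {1, 8}; 1 is listed earlier → 1.
Ready: 4 and 8. 4 is listed earlier → 4.
That leaves 8 as the only ready step → 8.

3, 6, 7, 2, 5, 1, 4, 8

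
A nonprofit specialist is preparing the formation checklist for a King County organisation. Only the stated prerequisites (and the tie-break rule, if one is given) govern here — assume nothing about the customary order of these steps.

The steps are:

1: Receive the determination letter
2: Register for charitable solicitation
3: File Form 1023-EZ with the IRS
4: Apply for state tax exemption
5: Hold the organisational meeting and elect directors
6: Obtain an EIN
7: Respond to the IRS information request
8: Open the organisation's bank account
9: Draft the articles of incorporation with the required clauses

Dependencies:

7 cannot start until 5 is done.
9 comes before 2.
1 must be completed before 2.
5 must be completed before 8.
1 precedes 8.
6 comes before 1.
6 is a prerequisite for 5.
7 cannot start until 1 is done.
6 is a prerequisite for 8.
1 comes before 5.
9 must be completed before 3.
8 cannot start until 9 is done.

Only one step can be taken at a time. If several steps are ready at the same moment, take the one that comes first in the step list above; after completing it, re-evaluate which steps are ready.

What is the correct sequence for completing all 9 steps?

4, 6, 1, 5, 7, 9, 2, 3, 8

4, 6 and 9 have no prerequisites; 4 is listed earlier, so 4 is first.
6 and 9 are both available; 6 is listed earlier → 6.
Ready: 1 and 9. 1 is listed earlier → 1.
5 now also ready, so the ready set is {5, 9}; 5 is listed earlier → 5.
Ready: 7 and 9. 7 is listed earlier → 7.
That leaves 9 as the only ready step → 9.
2, 3 and 8 are all available; 2 is listed earlier → 2.
Now 3 and 8 have their prerequisites met. 3 is listed earlier, so 3 next.
Next only 8 has its prerequisites met → 8.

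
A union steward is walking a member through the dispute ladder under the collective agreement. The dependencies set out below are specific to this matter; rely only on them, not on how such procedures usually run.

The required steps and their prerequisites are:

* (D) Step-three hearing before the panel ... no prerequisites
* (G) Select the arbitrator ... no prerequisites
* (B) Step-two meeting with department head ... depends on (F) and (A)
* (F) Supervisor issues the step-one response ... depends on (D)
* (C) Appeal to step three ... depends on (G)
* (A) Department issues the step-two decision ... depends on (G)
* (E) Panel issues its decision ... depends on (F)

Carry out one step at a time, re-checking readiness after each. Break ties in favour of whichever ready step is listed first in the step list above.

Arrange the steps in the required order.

(D) (G) (F) (C) (A) (B) (E)

Nothing is required for (D) and (G). (D) is listed earlier → (D) first.
(G) and (F) are both available; (G) is listed earlier → (G).
(C) and (A) now also ready, so the ready set is {(F), (C), (A)}; (F) is listed earlier → (F).
(E) now also ready, so the ready set is {(C), (A), (E)}; (C) is listed earlier → (C).
(A) and (E) are both available; (A) is listed earlier → (A).
(B) now also ready, so the ready set is {(B), (E)}; (B) is listed earlier → (B).
(E) needed (F), now all done → (E).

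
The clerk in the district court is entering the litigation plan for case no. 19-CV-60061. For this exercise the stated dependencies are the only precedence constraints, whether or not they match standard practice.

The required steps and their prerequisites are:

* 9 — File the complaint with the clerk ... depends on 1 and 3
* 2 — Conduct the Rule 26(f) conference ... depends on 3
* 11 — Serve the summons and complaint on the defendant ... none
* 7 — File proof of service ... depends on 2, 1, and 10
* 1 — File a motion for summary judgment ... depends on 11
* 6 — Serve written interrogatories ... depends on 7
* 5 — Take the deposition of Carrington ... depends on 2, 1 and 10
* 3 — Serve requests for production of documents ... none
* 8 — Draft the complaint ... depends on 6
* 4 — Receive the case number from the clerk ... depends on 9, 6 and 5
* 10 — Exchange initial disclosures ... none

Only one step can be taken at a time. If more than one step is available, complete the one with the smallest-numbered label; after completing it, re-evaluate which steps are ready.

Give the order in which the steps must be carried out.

3, 10 and 11 have no prerequisites; 3 has the earlier label, so 3 is first.
2 now also ready, so the ready set is {2, 10, 11}; 2 has the earlier label → 2.
Ready: 10 and 11. 10 has the earlier label → 10.
Next only 11 has its prerequisites met → 11.
1 is the only step now ready → 1.
5, 7 and 9 are all available; 5 has the earlier label → 5.
7 and 9 are both available; 7 has the earlier label → 7.
6 now also ready, so the ready set is {6, 9}; 6 has the earlier label → 6.
Now 8 and 9 have their prerequisites met. 8 has the earlier label, so 8 next.
Next only 9 has its prerequisites met → 9.
4 is the only step now ready → 4.

3 2 10 11 1 5 7 6 8 9 4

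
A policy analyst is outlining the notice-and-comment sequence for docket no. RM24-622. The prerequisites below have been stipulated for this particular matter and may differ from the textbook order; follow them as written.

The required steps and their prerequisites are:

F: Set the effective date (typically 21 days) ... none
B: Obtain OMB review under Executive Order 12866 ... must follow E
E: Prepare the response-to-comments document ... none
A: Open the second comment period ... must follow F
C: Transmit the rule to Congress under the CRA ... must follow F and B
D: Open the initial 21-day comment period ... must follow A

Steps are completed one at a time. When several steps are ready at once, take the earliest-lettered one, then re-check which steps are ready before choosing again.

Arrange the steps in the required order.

E, B, F, A, C, D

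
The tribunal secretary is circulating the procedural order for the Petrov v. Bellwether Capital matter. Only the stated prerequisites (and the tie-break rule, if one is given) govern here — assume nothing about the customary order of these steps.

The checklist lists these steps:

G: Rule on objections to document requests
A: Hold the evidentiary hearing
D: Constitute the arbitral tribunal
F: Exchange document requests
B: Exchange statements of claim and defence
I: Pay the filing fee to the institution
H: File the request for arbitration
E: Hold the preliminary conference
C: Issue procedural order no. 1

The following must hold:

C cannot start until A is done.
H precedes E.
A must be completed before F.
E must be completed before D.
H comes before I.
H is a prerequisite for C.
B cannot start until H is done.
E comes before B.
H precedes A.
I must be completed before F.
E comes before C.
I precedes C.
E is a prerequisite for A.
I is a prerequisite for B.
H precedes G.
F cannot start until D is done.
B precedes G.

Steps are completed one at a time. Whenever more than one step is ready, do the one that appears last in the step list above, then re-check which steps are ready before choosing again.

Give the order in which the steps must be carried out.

H, E, I, B, D, A, C, F, G

H has no prerequisites → H first.
Now E and I have their prerequisites met. E is listed later, so E next.
D and A now also ready, so the ready set is {I, D, A}; I is listed later → I.
B now also ready, so the ready set is {B, D, A}; B is listed later → B.
Ready: D, A and G. D is listed later → D.
A and G are both available; A is listed later → A.
C, F and G are all available; C is listed later → C.
Now F and G have their prerequisites met. F is listed later, so F next.
G needed H and B, now all done → G.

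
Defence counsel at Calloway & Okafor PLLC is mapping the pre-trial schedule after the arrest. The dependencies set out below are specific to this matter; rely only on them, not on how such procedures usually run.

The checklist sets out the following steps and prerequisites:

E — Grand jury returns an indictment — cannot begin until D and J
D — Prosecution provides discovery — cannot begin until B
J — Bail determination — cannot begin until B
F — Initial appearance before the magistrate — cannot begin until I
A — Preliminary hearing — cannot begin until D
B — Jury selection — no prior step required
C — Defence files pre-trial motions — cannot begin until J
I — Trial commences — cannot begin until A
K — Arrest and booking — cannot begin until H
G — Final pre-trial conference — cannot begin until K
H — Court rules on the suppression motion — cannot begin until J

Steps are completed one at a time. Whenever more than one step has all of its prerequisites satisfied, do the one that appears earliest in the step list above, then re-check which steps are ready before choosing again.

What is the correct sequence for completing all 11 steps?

B has no prerequisites → B first.
Ready: D and J. D is listed earlier → D.
A now also ready, so the ready set is {J, A}; J is listed earlier → J.
E, C and H now also ready, so the ready set is {E, A, C, H}; E is listed earlier → E.
Ready: A, C and H. A is listed earlier → A.
Ready: C, I and H. C is listed earlier → C.
Ready: I and H. I is listed earlier → I.
F and H are both available; F is listed earlier → F.
H needed J, now all done → H.
K is the only step now ready → K.
G needed K, now all done → G.

B D J E A C I F H K G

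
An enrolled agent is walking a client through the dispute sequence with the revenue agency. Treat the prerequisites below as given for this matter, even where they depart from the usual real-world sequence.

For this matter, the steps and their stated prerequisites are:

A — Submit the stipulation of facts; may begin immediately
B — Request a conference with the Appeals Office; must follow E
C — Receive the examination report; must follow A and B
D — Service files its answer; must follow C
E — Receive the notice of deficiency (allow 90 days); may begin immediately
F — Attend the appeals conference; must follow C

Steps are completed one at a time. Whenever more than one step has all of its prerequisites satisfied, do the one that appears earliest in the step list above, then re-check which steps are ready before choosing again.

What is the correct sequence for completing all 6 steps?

Nothing is required for A and E. A is listed earlier → A first.
E is the only step now ready → E.
B is the only step now ready → B.
Next only C has its prerequisites met → C.
Now D and F have their prerequisites met. D is listed earlier, so D next.
F needed C, now all done → F.

A, E, B, C, D, F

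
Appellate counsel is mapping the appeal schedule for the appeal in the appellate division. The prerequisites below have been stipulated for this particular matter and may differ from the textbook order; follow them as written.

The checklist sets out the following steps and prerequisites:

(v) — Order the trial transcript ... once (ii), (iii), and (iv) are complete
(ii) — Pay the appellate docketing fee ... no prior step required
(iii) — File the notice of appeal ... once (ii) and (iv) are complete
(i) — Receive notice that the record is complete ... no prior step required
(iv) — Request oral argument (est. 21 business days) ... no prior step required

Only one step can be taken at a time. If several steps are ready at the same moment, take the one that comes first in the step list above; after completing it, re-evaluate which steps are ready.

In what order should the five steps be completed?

(ii), (i), (iv), (iii), (v)

Nothing is required for (ii), (i) and (iv). (ii) is listed earlier → (ii) first.
Ready: (i) and (iv). (i) is listed earlier → (i).
That leaves (iv) as the only ready step → (iv).
(iii) needed (ii) and (iv), now all done → (iii).
(v) needed (ii), (iii) and (iv), now all done → (v).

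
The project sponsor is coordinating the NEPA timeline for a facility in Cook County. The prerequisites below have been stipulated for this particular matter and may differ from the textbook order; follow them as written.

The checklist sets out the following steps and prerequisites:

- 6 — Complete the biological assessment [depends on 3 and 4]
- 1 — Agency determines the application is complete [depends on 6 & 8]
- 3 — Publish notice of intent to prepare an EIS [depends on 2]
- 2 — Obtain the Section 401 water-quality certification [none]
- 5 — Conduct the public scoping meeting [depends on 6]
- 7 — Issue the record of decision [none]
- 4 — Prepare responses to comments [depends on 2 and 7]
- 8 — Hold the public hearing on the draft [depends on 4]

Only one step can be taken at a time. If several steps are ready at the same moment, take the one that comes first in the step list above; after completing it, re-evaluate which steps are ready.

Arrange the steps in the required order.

2 and 7 have no prerequisites; 2 is listed earlier, so 2 is first.
Now 3 and 7 have their prerequisites met. 3 is listed earlier, so 3 next.
7 is the only step now ready → 7.
4 needed 2 and 7, now all done → 4.
Ready: 6 and 8. 6 is listed earlier → 6.
5 now also ready, so the ready set is {5, 8}; 5 is listed earlier → 5.
8 needed 4, now all done → 8.
1 needed 6 and 8, now all done → 1.

2 3 7 4 6 5 8 1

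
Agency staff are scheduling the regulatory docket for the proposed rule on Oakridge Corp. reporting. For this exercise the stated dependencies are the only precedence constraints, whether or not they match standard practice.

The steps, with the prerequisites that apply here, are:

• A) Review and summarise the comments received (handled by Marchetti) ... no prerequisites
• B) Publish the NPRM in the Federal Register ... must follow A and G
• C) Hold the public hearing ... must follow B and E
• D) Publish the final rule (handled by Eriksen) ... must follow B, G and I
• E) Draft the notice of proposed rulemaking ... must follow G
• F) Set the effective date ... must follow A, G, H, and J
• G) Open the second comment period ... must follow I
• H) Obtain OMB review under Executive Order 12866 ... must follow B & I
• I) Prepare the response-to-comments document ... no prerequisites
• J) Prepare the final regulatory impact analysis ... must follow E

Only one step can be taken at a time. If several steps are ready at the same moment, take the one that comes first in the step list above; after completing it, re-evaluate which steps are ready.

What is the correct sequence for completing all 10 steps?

A, I, G, B, D, E, C, H, J, F

Nothing is required for A and I. A is listed earlier → A first.
I is the only step now ready → I.
G needed I, now all done → G.
Now B and E have their prerequisites met. B is listed earlier, so B next.
Ready: D, E and H. D is listed earlier → D.
Ready: E and H. E is listed earlier → E.
C, H and J are all available; C is listed earlier → C.
Ready: H and J. H is listed earlier → H.
J needed E, now all done → J.
F is the only step now ready → F.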